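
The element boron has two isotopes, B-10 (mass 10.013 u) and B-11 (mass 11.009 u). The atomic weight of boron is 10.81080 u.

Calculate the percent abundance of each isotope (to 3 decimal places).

B-10: 19.900%, B-11: 80.100%

With x = fraction of B-10 (so B-11 is 1 − x):
10.013·x + 11.009·(1 − x) = 10.81080
(10.013 − 11.009)·x = 10.81080 − 11.009
x = -0.19820 / -0.996 = 0.19900 → 19.900% B-10, 80.100% B-11.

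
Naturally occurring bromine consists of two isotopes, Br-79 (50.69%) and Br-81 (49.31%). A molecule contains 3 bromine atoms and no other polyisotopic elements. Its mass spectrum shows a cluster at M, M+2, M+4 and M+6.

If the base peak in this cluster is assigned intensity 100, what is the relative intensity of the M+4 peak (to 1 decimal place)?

Term probabilities: M 0.1302, M+2 0.3801, M+4 0.3698, M+6 0.1199. Base peak = M+2.
P(M+2) = C(3,1) × 0.5069^2 × 0.4931^1 = 3 × 0.25694761 × 0.4931 = 0.380103 (base)
P(M+4) = C(3,2) × 0.5069^1 × 0.4931^2 = 3 × 0.5069 × 0.24314761 = 0.369755
Relative intensity = 0.369755 / 0.380103 × 100 = 97.3

97.3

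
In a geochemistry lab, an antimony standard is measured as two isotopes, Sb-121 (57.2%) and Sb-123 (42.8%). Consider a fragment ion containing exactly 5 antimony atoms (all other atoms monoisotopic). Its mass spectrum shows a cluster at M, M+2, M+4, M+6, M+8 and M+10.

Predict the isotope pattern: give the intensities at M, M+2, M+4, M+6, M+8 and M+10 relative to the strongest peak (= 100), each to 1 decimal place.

Expanding (0.572 + 0.428)^5:
P(M) = 0.572^5 = 0.061232
P(M+2) = 5 × 0.572^4 × 0.428^1 = 0.229086
P(M+4) = 10 × 0.572^3 × 0.428^2 = 0.342827
P(M+6) = 10 × 0.572^2 × 0.428^3 = 0.256521
P(M+8) = 5 × 0.572^1 × 0.428^4 = 0.095971
P(M+10) = 0.428^5 = 0.014362
The M+4 peak is largest (0.342827); scaling to 100 gives 17.9 : 66.8 : 100.0 : 74.8 : 28.0 : 4.2.

17.9 : 66.8 : 100.0 : 74.8 : 28.0 : 4.2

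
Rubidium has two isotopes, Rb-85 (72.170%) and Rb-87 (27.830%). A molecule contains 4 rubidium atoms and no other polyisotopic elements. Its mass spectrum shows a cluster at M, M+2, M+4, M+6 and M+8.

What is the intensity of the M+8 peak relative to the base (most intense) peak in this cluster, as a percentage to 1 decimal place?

1.4%

(0.72170 + 0.27830)^4 gives M 0.2713, M+2 0.4184, M+4 0.2420, M+6 0.0622, M+8 0.0060; the largest is M+2.
P(M+2) = C(4,1) × 0.72170^3 × 0.27830^1 = 4 × 0.37589809 × 0.2783 = 0.418450 (base)
P(M+8) = C(4,4) × 0.72170^0 × 0.27830^4 = 1 × 1.0000 × 0.00599864 = 0.005999
Relative intensity = 0.005999 / 0.418450 × 100 = 1.4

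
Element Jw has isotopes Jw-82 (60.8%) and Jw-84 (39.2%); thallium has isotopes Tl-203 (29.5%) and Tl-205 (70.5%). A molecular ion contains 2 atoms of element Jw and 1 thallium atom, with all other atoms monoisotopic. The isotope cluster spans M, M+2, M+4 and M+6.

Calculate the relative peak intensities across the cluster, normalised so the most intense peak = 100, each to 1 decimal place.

Element Jw pattern (n=2): 0.369664 : 0.476672 : 0.153664
Thallium pattern (n=1): 0.2950 : 0.7050
Convolve the two distributions (both contribute in 2-u steps):
  M: 0.369664×0.2950 = 0.109051
  M+2: 0.369664×0.7050 + 0.476672×0.2950 = 0.401231
  M+4: 0.476672×0.7050 + 0.153664×0.2950 = 0.381385
  M+6: 0.153664×0.7050 = 0.108333
Scale to base peak (0.401231) = 100: 27.2 : 100.0 : 95.1 : 27.0

27.2 : 100.0 : 95.1 : 27.0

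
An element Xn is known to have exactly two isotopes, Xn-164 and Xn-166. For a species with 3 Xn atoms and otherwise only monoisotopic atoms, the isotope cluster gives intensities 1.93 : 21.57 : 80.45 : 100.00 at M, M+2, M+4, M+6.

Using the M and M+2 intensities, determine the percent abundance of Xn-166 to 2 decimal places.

78.84%

Write p for the Xn-164 fraction. I(M+2)/I(M) = [C(3,1)·p^2·(1−p)] / p^3 = 3·(1−p)/p = 21.57/1.93 = 11.1762
(1−p)/p = 11.1762/3 = 3.7254  ⇒  p = 1/(1 + 3.7254) = 0.2116
Xn-164: 21.16%, Xn-166: 78.84%.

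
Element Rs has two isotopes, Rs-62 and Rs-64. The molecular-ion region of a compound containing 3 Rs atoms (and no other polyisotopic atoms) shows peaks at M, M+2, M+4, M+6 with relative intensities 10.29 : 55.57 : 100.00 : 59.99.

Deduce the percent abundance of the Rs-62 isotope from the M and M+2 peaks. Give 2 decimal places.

35.71%

If p is the fraction of Rs that is Rs-62, then I(M+2)/I(M) = [C(3,1)·p^2·(1−p)] / p^3 = 3·(1−p)/p = 55.57/10.29 = 5.4004
(1−p)/p = 5.4004/3 = 1.8001  ⇒  p = 1/(1 + 1.8001) = 0.3571
Rs-62: 35.71%, Rs-64: 64.29%.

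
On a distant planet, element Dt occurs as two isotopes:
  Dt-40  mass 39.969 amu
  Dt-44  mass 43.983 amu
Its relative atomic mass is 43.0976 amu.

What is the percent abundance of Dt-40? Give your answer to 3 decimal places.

With x = fraction of Dt-40 (so Dt-44 is 1 − x):
39.969·x + 43.983·(1 − x) = 43.0976
(39.969 − 43.983)·x = 43.0976 − 43.983
x = -0.8854 / -4.014 = 0.22058 → 22.058% Dt-40, 77.942% Dt-44.

22.058%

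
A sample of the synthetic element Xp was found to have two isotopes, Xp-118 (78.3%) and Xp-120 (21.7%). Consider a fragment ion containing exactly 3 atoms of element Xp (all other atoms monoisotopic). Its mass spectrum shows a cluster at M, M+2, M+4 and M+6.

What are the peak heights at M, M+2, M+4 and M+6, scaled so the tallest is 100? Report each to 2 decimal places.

The 3 Xp atoms are independent, so intensities follow the terms of (0.783 + 0.217)^3.
P(M) = 0.783^3 = 0.480049
P(M+2) = 3 × 0.783^2 × 0.217^1 = 0.399121
P(M+4) = 3 × 0.783^1 × 0.217^2 = 0.110612
P(M+6) = 0.217^3 = 0.010218
The M peak is largest (0.480049); scaling to 100 gives 100.00 : 83.14 : 23.04 : 2.13.

100.00 : 83.14 : 23.04 : 2.13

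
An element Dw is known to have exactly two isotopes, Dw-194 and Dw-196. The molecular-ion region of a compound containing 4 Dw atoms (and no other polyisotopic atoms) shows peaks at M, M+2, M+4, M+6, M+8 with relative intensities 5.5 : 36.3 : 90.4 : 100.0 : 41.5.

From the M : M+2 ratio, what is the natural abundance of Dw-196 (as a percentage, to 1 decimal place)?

62.3%

Write p for the Dw-194 fraction. I(M+2)/I(M) = [C(4,1)·p^3·(1−p)] / p^4 = 4·(1−p)/p = 36.3/5.5 = 6.6000
(1−p)/p = 6.6000/4 = 1.6500  ⇒  p = 1/(1 + 1.6500) = 0.3774
Dw-194: 37.7%, Dw-196: 62.3%.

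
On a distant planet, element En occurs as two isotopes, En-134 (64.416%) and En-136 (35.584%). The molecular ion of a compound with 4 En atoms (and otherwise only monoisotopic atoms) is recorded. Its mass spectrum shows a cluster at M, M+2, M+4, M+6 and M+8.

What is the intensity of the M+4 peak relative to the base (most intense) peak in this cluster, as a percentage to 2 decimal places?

Term probabilities: M 0.1722, M+2 0.3804, M+4 0.3152, M+6 0.1161, M+8 0.0160. Base peak = M+2.
P(M+2) = C(4,1) × 0.64416^3 × 0.35584^1 = 4 × 0.26728911 × 0.35584 = 0.380449 (base)
P(M+4) = C(4,2) × 0.64416^2 × 0.35584^2 = 6 × 0.41494211 × 0.12662211 = 0.315245
Relative intensity = 0.315245 / 0.380449 × 100 = 82.86

82.86%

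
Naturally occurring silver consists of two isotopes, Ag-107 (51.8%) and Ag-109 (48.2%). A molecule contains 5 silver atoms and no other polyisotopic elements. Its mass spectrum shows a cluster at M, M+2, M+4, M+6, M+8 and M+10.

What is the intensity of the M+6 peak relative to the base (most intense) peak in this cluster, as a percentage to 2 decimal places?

(0.518 + 0.482)^5 gives M 0.0373, M+2 0.1735, M+4 0.3229, M+6 0.3005, M+8 0.1398, M+10 0.0260; the largest is M+4.
P(M+4) = C(5,2) × 0.518^3 × 0.482^2 = 10 × 0.13899183 × 0.232324 = 0.322911 (base)
P(M+6) = C(5,3) × 0.518^2 × 0.482^3 = 10 × 0.268324 × 0.11198017 = 0.300470
Relative intensity = 0.300470 / 0.322911 × 100 = 93.05

93.05%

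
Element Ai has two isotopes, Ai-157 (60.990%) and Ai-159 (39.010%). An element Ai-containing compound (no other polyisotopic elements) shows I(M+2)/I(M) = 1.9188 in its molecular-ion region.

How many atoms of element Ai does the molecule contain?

The M+2/M ratio from n Ai atoms is n · q/p = n · 0.39010/0.60990.
n = 1.9188 × 0.60990/0.39010 = 3.00 ≈ 3

3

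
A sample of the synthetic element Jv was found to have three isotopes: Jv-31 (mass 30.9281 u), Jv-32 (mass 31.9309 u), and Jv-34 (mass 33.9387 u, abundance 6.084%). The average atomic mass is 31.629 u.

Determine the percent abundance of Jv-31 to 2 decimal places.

42.29%

The remaining 93.916% is split between Jv-31 (fraction x) and Jv-32 (fraction 0.93916 − x).
Substituting: 30.9281x + 31.9309(0.93916 − x) = 29.564169492
(30.9281 − 31.9309)x = -0.424054552  ⇒  x = 0.42287, y = 0.51629
Jv-31: 42.29%, Jv-32: 51.63%.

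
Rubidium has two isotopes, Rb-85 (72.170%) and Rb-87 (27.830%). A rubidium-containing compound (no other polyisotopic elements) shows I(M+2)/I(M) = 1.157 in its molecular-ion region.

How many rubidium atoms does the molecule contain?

The M+2/M ratio from n Rb atoms is n · q/p = n · 0.27830/0.72170.
n = 1.157 × 0.72170/0.27830 = 3.00 ≈ 3

3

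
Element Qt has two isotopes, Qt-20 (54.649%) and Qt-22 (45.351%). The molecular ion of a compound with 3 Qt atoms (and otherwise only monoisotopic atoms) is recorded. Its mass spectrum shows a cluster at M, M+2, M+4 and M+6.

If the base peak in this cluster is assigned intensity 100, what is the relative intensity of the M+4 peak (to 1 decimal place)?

83.0

(0.54649 + 0.45351)^3 gives M 0.1632, M+2 0.4063, M+4 0.3372, M+6 0.0933; the largest is M+2.
P(M+2) = C(3,1) × 0.54649^2 × 0.45351^1 = 3 × 0.29865132 × 0.45351 = 0.406324 (base)
P(M+4) = C(3,2) × 0.54649^1 × 0.45351^2 = 3 × 0.54649 × 0.20567132 = 0.337192
Relative intensity = 0.337192 / 0.406324 × 100 = 83.0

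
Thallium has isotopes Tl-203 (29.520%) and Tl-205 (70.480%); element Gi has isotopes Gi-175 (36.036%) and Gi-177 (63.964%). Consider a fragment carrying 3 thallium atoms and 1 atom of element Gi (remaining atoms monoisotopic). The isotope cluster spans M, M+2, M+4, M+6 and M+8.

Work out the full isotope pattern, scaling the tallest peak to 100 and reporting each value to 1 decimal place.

Thallium pattern (n=3): 0.02572463 : 0.18425524 : 0.43991564 : 0.35010449
Element Gi pattern (n=1): 0.36036 : 0.63964
Convolve the two distributions (both contribute in 2-u steps):
  M: 0.02572463×0.36036 = 0.009270
  M+2: 0.02572463×0.63964 + 0.18425524×0.36036 = 0.082853
  M+4: 0.18425524×0.63964 + 0.43991564×0.36036 = 0.276385
  M+6: 0.43991564×0.63964 + 0.35010449×0.36036 = 0.407551
  M+8: 0.35010449×0.63964 = 0.223941
Scale to base peak (0.407551) = 100: 2.3 : 20.3 : 67.8 : 100.0 : 54.9

2.3 : 20.3 : 67.8 : 100.0 : 54.9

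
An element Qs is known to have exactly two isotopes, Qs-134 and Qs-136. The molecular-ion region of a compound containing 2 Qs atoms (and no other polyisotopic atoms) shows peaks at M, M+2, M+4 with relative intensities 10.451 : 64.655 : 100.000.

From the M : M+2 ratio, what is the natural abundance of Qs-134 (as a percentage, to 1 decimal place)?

24.4%

Let p = fractional abundance of Qs-134. I(M+2)/I(M) = [C(2,1)·p^1·(1−p)] / p^2 = 2·(1−p)/p = 64.655/10.451 = 6.1865
(1−p)/p = 6.1865/2 = 3.0932  ⇒  p = 1/(1 + 3.0932) = 0.2443
Qs-134: 24.4%, Qs-136: 75.6%.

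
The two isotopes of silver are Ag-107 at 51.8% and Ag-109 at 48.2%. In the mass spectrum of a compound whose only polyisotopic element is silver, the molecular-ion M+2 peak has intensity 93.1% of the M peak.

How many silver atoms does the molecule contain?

With n Ag atoms, P(M+2)/P(M) = C(n,1)·p^(n−1)q / p^n = n·q/p = n · 0.482/0.518.
n = 0.931 × 0.518/0.482 = 1.00 ≈ 1

1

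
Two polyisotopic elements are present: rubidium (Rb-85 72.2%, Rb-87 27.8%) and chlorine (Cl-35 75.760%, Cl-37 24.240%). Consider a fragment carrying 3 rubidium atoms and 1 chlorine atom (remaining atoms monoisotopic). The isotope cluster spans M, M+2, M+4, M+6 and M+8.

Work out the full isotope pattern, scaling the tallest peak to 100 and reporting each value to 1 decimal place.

67.8 : 100.0 : 55.2 : 13.5 : 1.2

Rubidium pattern (n=3): 0.37636705 : 0.43475086 : 0.16739714 : 0.02148495
Chlorine pattern (n=1): 0.7576 : 0.2424
Convolve the two distributions (both contribute in 2-u steps):
  M: 0.37636705×0.7576 = 0.285136
  M+2: 0.37636705×0.2424 + 0.43475086×0.7576 = 0.420599
  M+4: 0.43475086×0.2424 + 0.16739714×0.7576 = 0.232204
  M+6: 0.16739714×0.2424 + 0.02148495×0.7576 = 0.056854
  M+8: 0.02148495×0.2424 = 0.005208
Scale to base peak (0.420599) = 100: 67.8 : 100.0 : 55.2 : 13.5 : 1.2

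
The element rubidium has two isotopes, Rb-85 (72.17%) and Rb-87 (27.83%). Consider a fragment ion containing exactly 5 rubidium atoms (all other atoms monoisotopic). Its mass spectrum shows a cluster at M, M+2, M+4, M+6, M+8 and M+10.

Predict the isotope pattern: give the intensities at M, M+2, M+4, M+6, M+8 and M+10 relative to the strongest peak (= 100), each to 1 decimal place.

Each Rb atom is independently Rb-85 (p = 0.7217) or Rb-87 (q = 0.2783); the cluster is the binomial expansion (p + q)^5.
P(M) = 0.7217^5 = 0.195787
P(M+2) = 5 × 0.7217^4 × 0.2783^1 = 0.377494
P(M+4) = 10 × 0.7217^3 × 0.2783^2 = 0.291136
P(M+6) = 10 × 0.7217^2 × 0.2783^3 = 0.112267
P(M+8) = 5 × 0.7217^1 × 0.2783^4 = 0.021646
P(M+10) = 0.2783^5 = 0.001669
The M+2 peak is largest (0.377494); scaling to 100 gives 51.9 : 100.0 : 77.1 : 29.7 : 5.7 : 0.4.

51.9 : 100.0 : 77.1 : 29.7 : 5.7 : 0.4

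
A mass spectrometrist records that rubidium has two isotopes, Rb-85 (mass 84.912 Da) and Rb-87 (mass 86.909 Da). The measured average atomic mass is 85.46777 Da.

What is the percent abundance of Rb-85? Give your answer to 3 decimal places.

72.170%

With x = fraction of Rb-85 (so Rb-87 is 1 − x):
84.912·x + 86.909·(1 − x) = 85.46777
(84.912 − 86.909)·x = 85.46777 − 86.909
x = -1.44123 / -1.997 = 0.72170 → 72.170% Rb-85, 27.830% Rb-87.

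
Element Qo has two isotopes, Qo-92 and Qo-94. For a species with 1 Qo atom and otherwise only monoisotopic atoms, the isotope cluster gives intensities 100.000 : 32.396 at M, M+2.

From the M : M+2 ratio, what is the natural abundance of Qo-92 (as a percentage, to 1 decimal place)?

Write p for the Qo-92 fraction. I(M+2)/I(M) = [C(1,1)·p^0·(1−p)] / p^1 = 1·(1−p)/p = 32.396/100.000 = 0.3240
(1−p)/p = 0.3240/1 = 0.3240  ⇒  p = 1/(1 + 0.3240) = 0.7553
Qo-92: 75.5%, Qo-94: 24.5%.

75.5%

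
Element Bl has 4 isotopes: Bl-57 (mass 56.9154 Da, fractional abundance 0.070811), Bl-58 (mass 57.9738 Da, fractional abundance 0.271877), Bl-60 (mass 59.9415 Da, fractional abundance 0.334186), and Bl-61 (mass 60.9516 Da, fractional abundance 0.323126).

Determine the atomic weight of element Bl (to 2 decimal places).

59.52 Da

The abundance-weighted mean is 0.070811 × 56.9154 + 0.271877 × 57.9738 + 0.334186 × 59.9415 + 0.323126 × 60.9516
= 4.03024 + 15.76174 + 20.03161 + 19.69505 = 59.51864 Da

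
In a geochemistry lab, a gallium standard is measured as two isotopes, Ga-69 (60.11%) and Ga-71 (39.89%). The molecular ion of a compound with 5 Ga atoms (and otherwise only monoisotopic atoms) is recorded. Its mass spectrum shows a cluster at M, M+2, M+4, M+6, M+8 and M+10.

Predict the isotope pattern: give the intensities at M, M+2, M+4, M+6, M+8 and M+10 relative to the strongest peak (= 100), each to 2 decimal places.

22.71 : 75.34 : 100.00 : 66.36 : 22.02 : 2.92

Expanding (0.6011 + 0.3989)^5:
P(M) = 0.6011^5 = 0.078475
P(M+2) = 5 × 0.6011^4 × 0.3989^1 = 0.260388
P(M+4) = 10 × 0.6011^3 × 0.3989^2 = 0.345596
P(M+6) = 10 × 0.6011^2 × 0.3989^3 = 0.229343
P(M+8) = 5 × 0.6011^1 × 0.3989^4 = 0.076098
P(M+10) = 0.3989^5 = 0.010100
The M+4 peak is largest (0.345596); scaling to 100 gives 22.71 : 75.34 : 100.00 : 66.36 : 22.02 : 2.92.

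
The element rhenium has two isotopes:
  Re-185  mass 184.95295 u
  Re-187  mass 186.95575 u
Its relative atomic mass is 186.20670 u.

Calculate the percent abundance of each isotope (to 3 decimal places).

Re-185: 37.400%, Re-187: 62.600%

Writing the weighted mean with unknown fraction x of Re-185:
184.95295·x + 186.95575·(1 − x) = 186.20670
(184.95295 − 186.95575)·x = 186.20670 − 186.95575
x = -0.74905 / -2.00280 = 0.37400 → 37.400% Re-185, 62.600% Re-187.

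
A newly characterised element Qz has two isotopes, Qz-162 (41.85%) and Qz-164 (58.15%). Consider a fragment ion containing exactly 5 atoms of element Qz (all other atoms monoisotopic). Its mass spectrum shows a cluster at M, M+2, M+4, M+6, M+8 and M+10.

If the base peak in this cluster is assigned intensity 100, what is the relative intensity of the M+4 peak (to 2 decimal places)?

Term probabilities: M 0.0128, M+2 0.0892, M+4 0.2478, M+6 0.3444, M+8 0.2393, M+10 0.0665. Base peak = M+6.
P(M+6) = C(5,3) × 0.4185^2 × 0.5815^3 = 10 × 0.17514225 × 0.19662972 = 0.344382 (base)
P(M+4) = C(5,2) × 0.4185^3 × 0.5815^2 = 10 × 0.07329703 × 0.33814225 = 0.247848
Relative intensity = 0.247848 / 0.344382 × 100 = 71.97

71.97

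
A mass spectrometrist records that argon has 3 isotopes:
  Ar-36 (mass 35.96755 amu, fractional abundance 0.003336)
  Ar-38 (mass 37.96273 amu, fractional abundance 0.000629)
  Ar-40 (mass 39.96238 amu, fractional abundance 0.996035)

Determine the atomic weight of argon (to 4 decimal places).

39.9478 amu

The abundance-weighted mean is 0.003336 × 35.96755 + 0.000629 × 37.96273 + 0.996035 × 39.96238
= 0.119988 + 0.023879 + 39.803929 = 39.947796 amu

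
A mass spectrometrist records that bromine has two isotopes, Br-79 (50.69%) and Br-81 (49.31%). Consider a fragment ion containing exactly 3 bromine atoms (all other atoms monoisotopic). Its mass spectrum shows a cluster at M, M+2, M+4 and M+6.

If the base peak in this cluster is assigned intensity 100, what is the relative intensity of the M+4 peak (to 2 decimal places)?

Term probabilities: M 0.1302, M+2 0.3801, M+4 0.3698, M+6 0.1199. Base peak = M+2.
P(M+2) = C(3,1) × 0.5069^2 × 0.4931^1 = 3 × 0.25694761 × 0.4931 = 0.380103 (base)
P(M+4) = C(3,2) × 0.5069^1 × 0.4931^2 = 3 × 0.5069 × 0.24314761 = 0.369755
Relative intensity = 0.369755 / 0.380103 × 100 = 97.28

97.28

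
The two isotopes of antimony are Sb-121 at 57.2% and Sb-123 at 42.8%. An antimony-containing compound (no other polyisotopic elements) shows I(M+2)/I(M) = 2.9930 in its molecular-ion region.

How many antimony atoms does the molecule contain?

The M+2/M ratio from n Sb atoms is n · q/p = n · 0.428/0.572.
n = 2.9930 × 0.572/0.428 = 4.00 ≈ 4

4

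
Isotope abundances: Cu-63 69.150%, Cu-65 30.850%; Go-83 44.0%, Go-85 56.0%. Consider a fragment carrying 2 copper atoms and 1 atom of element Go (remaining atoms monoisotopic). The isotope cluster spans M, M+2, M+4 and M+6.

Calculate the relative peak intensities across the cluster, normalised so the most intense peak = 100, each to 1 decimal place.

Copper pattern (n=2): 0.47817225 : 0.4266555 : 0.09517225
Element Go pattern (n=1): 0.4400 : 0.5600
Convolve the two distributions (both contribute in 2-u steps):
  M: 0.47817225×0.4400 = 0.210396
  M+2: 0.47817225×0.5600 + 0.4266555×0.4400 = 0.455505
  M+4: 0.4266555×0.5600 + 0.09517225×0.4400 = 0.280803
  M+6: 0.09517225×0.5600 = 0.053296
Scale to base peak (0.455505) = 100: 46.2 : 100.0 : 61.6 : 11.7

46.2 : 100.0 : 61.6 : 11.7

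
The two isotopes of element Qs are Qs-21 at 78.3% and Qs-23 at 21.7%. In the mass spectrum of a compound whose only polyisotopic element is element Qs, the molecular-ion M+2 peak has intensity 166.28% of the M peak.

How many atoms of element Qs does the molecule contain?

6

For n independent Qs atoms, I(M+2)/I(M) = n · (abundance Qs-23) / (abundance Qs-21) = n · 0.217/0.783.
n = 1.6628 × 0.783/0.217 = 6.00 ≈ 6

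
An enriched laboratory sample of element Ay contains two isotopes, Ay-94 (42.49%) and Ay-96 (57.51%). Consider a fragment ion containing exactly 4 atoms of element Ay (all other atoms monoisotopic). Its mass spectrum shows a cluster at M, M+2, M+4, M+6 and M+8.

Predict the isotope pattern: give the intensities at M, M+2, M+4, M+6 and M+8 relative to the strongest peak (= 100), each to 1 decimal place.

9.1 : 49.3 : 100.0 : 90.2 : 30.5

Expanding (0.4249 + 0.5751)^4:
P(M) = 0.4249^4 = 0.032595
P(M+2) = 4 × 0.4249^3 × 0.5751^1 = 0.176467
P(M+4) = 6 × 0.4249^2 × 0.5751^2 = 0.358271
P(M+6) = 4 × 0.4249^1 × 0.5751^3 = 0.323279
P(M+8) = 0.5751^4 = 0.109389
The M+4 peak is largest (0.358271); scaling to 100 gives 9.1 : 49.3 : 100.0 : 90.2 : 30.5.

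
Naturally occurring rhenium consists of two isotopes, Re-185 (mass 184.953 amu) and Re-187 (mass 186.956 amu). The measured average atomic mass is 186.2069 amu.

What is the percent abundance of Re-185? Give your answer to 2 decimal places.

37.40%

Writing the weighted mean with unknown fraction x of Re-185:
184.953·x + 186.956·(1 − x) = 186.2069
(184.953 − 186.956)·x = 186.2069 − 186.956
x = -0.7491 / -2.003 = 0.37399 → 37.40% Re-185, 62.60% Re-187.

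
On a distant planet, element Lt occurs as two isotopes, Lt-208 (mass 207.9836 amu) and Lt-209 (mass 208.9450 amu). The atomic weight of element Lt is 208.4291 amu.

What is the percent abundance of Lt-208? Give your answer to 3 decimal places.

53.661%

Writing the weighted mean with unknown fraction x of Lt-208:
207.9836·x + 208.9450·(1 − x) = 208.4291
(207.9836 − 208.9450)·x = 208.4291 − 208.9450
x = -0.5159 / -0.9614 = 0.53661 → 53.661% Lt-208, 46.339% Lt-209.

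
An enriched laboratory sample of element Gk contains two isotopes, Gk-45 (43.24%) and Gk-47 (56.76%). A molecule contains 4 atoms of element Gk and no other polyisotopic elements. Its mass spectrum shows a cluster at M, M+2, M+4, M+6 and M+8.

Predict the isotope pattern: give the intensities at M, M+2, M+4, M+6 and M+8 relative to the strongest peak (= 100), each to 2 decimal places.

The 4 Gk atoms are independent, so intensities follow the terms of (0.4324 + 0.5676)^4.
P(M) = 0.4324^4 = 0.034958
P(M+2) = 4 × 0.4324^3 × 0.5676^1 = 0.183552
P(M+4) = 6 × 0.4324^2 × 0.5676^2 = 0.361416
P(M+6) = 4 × 0.4324^1 × 0.5676^3 = 0.316281
P(M+8) = 0.5676^4 = 0.103793
The M+4 peak is largest (0.361416); scaling to 100 gives 9.67 : 50.79 : 100.00 : 87.51 : 28.72.

9.67 : 50.79 : 100.00 : 87.51 : 28.72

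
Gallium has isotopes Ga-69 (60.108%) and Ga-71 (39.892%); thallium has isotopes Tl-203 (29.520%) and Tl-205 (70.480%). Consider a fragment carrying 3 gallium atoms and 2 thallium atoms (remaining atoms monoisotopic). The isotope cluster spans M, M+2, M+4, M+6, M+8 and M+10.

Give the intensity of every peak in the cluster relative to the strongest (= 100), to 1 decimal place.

5.6 : 37.7 : 92.1 : 100.0 : 49.7 : 9.3

Gallium pattern (n=3): 0.2171685 : 0.432386 : 0.2869625 : 0.063483
Thallium pattern (n=2): 0.08714304 : 0.41611392 : 0.49674304
Convolve the two distributions (both contribute in 2-u steps):
  M: 0.2171685×0.08714304 = 0.018925
  M+2: 0.2171685×0.41611392 + 0.432386×0.08714304 = 0.128046
  M+4: 0.2171685×0.49674304 + 0.432386×0.41611392 + 0.2869625×0.08714304 = 0.312806
  M+6: 0.432386×0.49674304 + 0.2869625×0.41611392 + 0.063483×0.08714304 = 0.339726
  M+8: 0.2869625×0.49674304 + 0.063483×0.41611392 = 0.168963
  M+10: 0.063483×0.49674304 = 0.031535
Scale to base peak (0.339726) = 100: 5.6 : 37.7 : 92.1 : 100.0 : 49.7 : 9.3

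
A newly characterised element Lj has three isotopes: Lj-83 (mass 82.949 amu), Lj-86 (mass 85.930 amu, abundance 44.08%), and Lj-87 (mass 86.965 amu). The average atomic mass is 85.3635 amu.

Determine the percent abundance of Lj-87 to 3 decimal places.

27.402%

Let x and y be the fractions of Lj-83 and Lj-87. Then x + y = 1 − 0.4408 = 0.5592 and 82.949x + 86.965y = 85.3635 − 0.4408×85.930 = 47.485556.
Substituting: 82.949x + 86.965(0.5592 − x) = 47.485556
(82.949 − 86.965)x = -1.145272  ⇒  x = 0.28518, y = 0.27402
Lj-83: 28.518%, Lj-87: 27.402%.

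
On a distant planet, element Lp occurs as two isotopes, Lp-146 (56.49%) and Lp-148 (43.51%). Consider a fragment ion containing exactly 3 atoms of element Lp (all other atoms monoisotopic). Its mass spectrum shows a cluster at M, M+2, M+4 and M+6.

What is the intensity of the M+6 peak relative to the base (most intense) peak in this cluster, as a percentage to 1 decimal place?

19.8%

Binomial terms of (0.5649 + 0.4351)^3: M 0.1803, M+2 0.4165, M+4 0.3208, M+6 0.0824 → M+2 is the base peak.
P(M+2) = C(3,1) × 0.5649^2 × 0.4351^1 = 3 × 0.31911201 × 0.4351 = 0.416537 (base)
P(M+6) = C(3,3) × 0.5649^0 × 0.4351^3 = 1 × 1.0000 × 0.08236966 = 0.082370
Relative intensity = 0.082370 / 0.416537 × 100 = 19.8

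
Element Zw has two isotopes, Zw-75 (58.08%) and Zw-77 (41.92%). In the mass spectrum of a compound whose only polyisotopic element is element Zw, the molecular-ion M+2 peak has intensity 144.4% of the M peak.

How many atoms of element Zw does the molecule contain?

2

The M+2/M ratio from n Zw atoms is n · q/p = n · 0.4192/0.5808.
n = 1.444 × 0.5808/0.4192 = 2.00 ≈ 2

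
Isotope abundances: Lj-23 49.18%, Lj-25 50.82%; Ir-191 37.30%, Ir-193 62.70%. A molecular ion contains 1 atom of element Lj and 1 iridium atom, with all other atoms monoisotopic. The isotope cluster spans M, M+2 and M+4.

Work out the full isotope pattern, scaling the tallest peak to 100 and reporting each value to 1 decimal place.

Element Lj pattern (n=1): 0.4918 : 0.5082
Iridium pattern (n=1): 0.3730 : 0.6270
Convolve the two distributions (both contribute in 2-u steps):
  M: 0.4918×0.3730 = 0.183441
  M+2: 0.4918×0.6270 + 0.5082×0.3730 = 0.497917
  M+4: 0.5082×0.6270 = 0.318641
Scale to base peak (0.497917) = 100: 36.8 : 100.0 : 64.0

36.8 : 100.0 : 64.0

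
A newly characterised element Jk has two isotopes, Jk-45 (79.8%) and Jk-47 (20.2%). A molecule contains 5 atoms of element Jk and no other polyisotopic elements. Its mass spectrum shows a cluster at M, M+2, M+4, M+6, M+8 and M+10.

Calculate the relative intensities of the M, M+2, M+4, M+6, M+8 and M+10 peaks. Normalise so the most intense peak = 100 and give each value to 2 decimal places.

The 5 Jk atoms are independent, so intensities follow the terms of (0.798 + 0.202)^5.
P(M) = 0.798^5 = 0.323604
P(M+2) = 5 × 0.798^4 × 0.202^1 = 0.409575
P(M+4) = 10 × 0.798^3 × 0.202^2 = 0.207354
P(M+6) = 10 × 0.798^2 × 0.202^3 = 0.052488
P(M+8) = 5 × 0.798^1 × 0.202^4 = 0.006643
P(M+10) = 0.202^5 = 0.000336
The M+2 peak is largest (0.409575); scaling to 100 gives 79.01 : 100.00 : 50.63 : 12.82 : 1.62 : 0.08.

79.01 : 100.00 : 50.63 : 12.82 : 1.62 : 0.08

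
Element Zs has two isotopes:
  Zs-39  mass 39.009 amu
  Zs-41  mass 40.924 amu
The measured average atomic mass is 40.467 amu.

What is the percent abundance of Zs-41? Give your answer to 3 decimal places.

76.136%

With x = fraction of Zs-39 (so Zs-41 is 1 − x):
39.009·x + 40.924·(1 − x) = 40.467
(39.009 − 40.924)·x = 40.467 − 40.924
x = -0.457 / -1.915 = 0.23864 → 23.864% Zs-39, 76.136% Zs-41.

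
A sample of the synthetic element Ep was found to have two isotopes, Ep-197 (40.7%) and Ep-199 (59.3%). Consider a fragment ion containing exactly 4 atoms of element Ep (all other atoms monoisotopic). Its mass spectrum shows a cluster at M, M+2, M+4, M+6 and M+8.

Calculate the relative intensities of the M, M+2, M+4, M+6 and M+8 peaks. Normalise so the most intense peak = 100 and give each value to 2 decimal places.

7.85 : 45.76 : 100.00 : 97.13 : 35.38

Expanding (0.407 + 0.593)^4:
P(M) = 0.407^4 = 0.027440
P(M+2) = 4 × 0.407^3 × 0.593^1 = 0.159918
P(M+4) = 6 × 0.407^2 × 0.593^2 = 0.349502
P(M+6) = 4 × 0.407^1 × 0.593^3 = 0.339483
P(M+8) = 0.593^4 = 0.123657
The M+4 peak is largest (0.349502); scaling to 100 gives 7.85 : 45.76 : 100.00 : 97.13 : 35.38.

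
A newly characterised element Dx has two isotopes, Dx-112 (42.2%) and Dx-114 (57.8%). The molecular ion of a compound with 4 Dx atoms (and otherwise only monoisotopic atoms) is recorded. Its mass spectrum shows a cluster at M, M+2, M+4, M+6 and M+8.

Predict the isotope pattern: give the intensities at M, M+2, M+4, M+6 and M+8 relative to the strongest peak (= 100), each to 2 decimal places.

8.88 : 48.67 : 100.00 : 91.31 : 31.27

The 4 Dx atoms are independent, so intensities follow the terms of (0.422 + 0.578)^4.
P(M) = 0.422^4 = 0.031714
P(M+2) = 4 × 0.422^3 × 0.578^1 = 0.173750
P(M+4) = 6 × 0.422^2 × 0.578^2 = 0.356970
P(M+6) = 4 × 0.422^1 × 0.578^3 = 0.325954
P(M+8) = 0.578^4 = 0.111612
The M+4 peak is largest (0.356970); scaling to 100 gives 8.88 : 48.67 : 100.00 : 91.31 : 31.27.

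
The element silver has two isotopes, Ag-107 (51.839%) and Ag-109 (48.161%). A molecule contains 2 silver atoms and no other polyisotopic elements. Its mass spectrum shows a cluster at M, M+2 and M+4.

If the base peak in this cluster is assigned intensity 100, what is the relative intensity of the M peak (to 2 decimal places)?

Term probabilities: M 0.2687, M+2 0.4993, M+4 0.2319. Base peak = M+2.
P(M+2) = C(2,1) × 0.51839^1 × 0.48161^1 = 2 × 0.51839 × 0.48161 = 0.499324 (base)
P(M) = C(2,0) × 0.51839^2 × 0.48161^0 = 1 × 0.26872819 × 1.0000 = 0.268728
Relative intensity = 0.268728 / 0.499324 × 100 = 53.82

53.82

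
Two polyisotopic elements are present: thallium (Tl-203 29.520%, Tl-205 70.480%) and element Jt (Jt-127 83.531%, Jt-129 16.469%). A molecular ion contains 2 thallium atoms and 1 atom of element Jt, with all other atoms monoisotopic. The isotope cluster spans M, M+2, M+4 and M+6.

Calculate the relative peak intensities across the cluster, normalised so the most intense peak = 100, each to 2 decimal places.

Thallium pattern (n=2): 0.08714304 : 0.41611392 : 0.49674304
Element Jt pattern (n=1): 0.83531 : 0.16469
Convolve the two distributions (both contribute in 2-u steps):
  M: 0.08714304×0.83531 = 0.072791
  M+2: 0.08714304×0.16469 + 0.41611392×0.83531 = 0.361936
  M+4: 0.41611392×0.16469 + 0.49674304×0.83531 = 0.483464
  M+6: 0.49674304×0.16469 = 0.081809
Scale to base peak (0.483464) = 100: 15.06 : 74.86 : 100.00 : 16.92

15.06 : 74.86 : 100.00 : 16.92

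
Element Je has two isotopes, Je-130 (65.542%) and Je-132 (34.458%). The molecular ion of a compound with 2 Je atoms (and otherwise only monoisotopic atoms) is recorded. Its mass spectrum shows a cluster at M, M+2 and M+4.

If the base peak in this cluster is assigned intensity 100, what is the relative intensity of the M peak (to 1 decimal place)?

95.1

(0.65542 + 0.34458)^2 gives M 0.4296, M+2 0.4517, M+4 0.1187; the largest is M+2.
P(M+2) = C(2,1) × 0.65542^1 × 0.34458^1 = 2 × 0.65542 × 0.34458 = 0.451689 (base)
P(M) = C(2,0) × 0.65542^2 × 0.34458^0 = 1 × 0.42957538 × 1.0000 = 0.429575
Relative intensity = 0.429575 / 0.451689 × 100 = 95.1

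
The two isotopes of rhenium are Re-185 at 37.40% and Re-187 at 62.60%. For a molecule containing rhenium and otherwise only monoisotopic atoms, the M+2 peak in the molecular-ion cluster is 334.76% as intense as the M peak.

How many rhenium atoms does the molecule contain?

2

The M+2/M ratio from n Re atoms is n · q/p = n · 0.6260/0.3740.
n = 3.3476 × 0.3740/0.6260 = 2.00 ≈ 2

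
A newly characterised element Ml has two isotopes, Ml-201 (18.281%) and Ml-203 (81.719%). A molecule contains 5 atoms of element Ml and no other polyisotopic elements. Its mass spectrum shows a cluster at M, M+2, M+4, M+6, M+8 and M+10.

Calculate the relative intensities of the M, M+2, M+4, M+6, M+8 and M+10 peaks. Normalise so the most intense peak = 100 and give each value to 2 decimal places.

Expanding (0.18281 + 0.81719)^5:
P(M) = 0.18281^5 = 0.000204
P(M+2) = 5 × 0.18281^4 × 0.81719^1 = 0.004563
P(M+4) = 10 × 0.18281^3 × 0.81719^2 = 0.040799
P(M+6) = 10 × 0.18281^2 × 0.81719^3 = 0.182377
P(M+8) = 5 × 0.18281^1 × 0.81719^4 = 0.407626
P(M+10) = 0.81719^5 = 0.364431
The M+8 peak is largest (0.407626); scaling to 100 gives 0.05 : 1.12 : 10.01 : 44.74 : 100.00 : 89.40.

0.05 : 1.12 : 10.01 : 44.74 : 100.00 : 89.40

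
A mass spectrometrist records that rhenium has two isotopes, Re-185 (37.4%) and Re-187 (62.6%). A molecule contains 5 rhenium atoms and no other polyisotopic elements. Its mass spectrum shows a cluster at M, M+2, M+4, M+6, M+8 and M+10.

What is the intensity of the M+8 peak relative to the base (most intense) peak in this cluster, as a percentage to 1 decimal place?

(0.374 + 0.626)^5 gives M 0.0073, M+2 0.0612, M+4 0.2050, M+6 0.3431, M+8 0.2872, M+10 0.0961; the largest is M+6.
P(M+6) = C(5,3) × 0.374^2 × 0.626^3 = 10 × 0.139876 × 0.24531438 = 0.343136 (base)
P(M+8) = C(5,4) × 0.374^1 × 0.626^4 = 5 × 0.3740 × 0.1535668 = 0.287170
Relative intensity = 0.287170 / 0.343136 × 100 = 83.7

83.7%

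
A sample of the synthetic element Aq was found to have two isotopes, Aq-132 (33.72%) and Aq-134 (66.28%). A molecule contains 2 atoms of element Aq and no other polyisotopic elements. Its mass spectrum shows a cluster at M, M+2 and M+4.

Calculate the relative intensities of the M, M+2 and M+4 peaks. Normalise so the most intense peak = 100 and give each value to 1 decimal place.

25.4 : 100.0 : 98.3

Expanding (0.3372 + 0.6628)^2:
P(M) = 0.3372^2 = 0.113704
P(M+2) = 2 × 0.3372^1 × 0.6628^1 = 0.446992
P(M+4) = 0.6628^2 = 0.439304
The M+2 peak is largest (0.446992); scaling to 100 gives 25.4 : 100.0 : 98.3.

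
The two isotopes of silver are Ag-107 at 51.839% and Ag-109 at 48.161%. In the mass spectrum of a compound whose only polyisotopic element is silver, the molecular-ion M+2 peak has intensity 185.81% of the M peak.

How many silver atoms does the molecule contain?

The M+2/M ratio from n Ag atoms is n · q/p = n · 0.48161/0.51839.
n = 1.8581 × 0.51839/0.48161 = 2.00 ≈ 2

2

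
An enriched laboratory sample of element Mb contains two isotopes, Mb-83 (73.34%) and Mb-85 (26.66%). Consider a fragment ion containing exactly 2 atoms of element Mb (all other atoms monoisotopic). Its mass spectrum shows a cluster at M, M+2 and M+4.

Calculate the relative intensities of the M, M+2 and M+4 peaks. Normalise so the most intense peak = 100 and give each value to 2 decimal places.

100.00 : 72.70 : 13.21

Expanding (0.7334 + 0.2666)^2:
P(M) = 0.7334^2 = 0.537876
P(M+2) = 2 × 0.7334^1 × 0.2666^1 = 0.391049
P(M+4) = 0.2666^2 = 0.071076
The M peak is largest (0.537876); scaling to 100 gives 100.00 : 72.70 : 13.21.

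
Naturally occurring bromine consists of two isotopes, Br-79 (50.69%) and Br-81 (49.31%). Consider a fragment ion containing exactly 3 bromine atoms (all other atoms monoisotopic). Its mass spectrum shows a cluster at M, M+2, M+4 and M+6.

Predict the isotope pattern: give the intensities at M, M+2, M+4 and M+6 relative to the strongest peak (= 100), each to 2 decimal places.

Expanding (0.5069 + 0.4931)^3:
P(M) = 0.5069^3 = 0.130247
P(M+2) = 3 × 0.5069^2 × 0.4931^1 = 0.380103
P(M+4) = 3 × 0.5069^1 × 0.4931^2 = 0.369755
P(M+6) = 0.4931^3 = 0.119896
The M+2 peak is largest (0.380103); scaling to 100 gives 34.27 : 100.00 : 97.28 : 31.54.

34.27 : 100.00 : 97.28 : 31.54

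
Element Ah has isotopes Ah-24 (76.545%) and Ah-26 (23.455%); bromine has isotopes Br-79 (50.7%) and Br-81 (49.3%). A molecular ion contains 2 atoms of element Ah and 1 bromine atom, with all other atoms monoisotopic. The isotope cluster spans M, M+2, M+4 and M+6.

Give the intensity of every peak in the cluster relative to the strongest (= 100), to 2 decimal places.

63.08 : 100.00 : 43.52 : 5.76

Element Ah pattern (n=2): 0.5859137 : 0.3590726 : 0.0550137
Bromine pattern (n=1): 0.5070 : 0.4930
Convolve the two distributions (both contribute in 2-u steps):
  M: 0.5859137×0.5070 = 0.297058
  M+2: 0.5859137×0.4930 + 0.3590726×0.5070 = 0.470905
  M+4: 0.3590726×0.4930 + 0.0550137×0.5070 = 0.204915
  M+6: 0.0550137×0.4930 = 0.027122
Scale to base peak (0.470905) = 100: 63.08 : 100.00 : 43.52 : 5.76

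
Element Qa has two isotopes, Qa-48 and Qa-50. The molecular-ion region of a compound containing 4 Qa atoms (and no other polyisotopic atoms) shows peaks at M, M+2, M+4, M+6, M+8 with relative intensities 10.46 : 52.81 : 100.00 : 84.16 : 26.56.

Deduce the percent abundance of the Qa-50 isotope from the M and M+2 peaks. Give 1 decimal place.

55.8%

If p is the fraction of Qa that is Qa-48, then I(M+2)/I(M) = [C(4,1)·p^3·(1−p)] / p^4 = 4·(1−p)/p = 52.81/10.46 = 5.0488
(1−p)/p = 5.0488/4 = 1.2622  ⇒  p = 1/(1 + 1.2622) = 0.4420
Qa-48: 44.2%, Qa-50: 55.8%.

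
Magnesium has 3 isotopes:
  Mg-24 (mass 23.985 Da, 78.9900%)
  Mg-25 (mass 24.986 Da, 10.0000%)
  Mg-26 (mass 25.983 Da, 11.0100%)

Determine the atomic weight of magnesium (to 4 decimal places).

24.3051 Da

Weight each isotope mass by its fractional abundance: 0.789900 × 23.985 + 0.100000 × 24.986 + 0.110100 × 25.983
= 18.94575 + 2.49860 + 2.86073 = 24.30508 Da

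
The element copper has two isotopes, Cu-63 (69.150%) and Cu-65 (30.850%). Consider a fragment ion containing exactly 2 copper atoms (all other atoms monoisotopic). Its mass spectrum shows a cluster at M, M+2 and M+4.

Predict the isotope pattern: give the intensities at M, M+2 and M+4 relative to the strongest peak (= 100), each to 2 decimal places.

Expanding (0.69150 + 0.30850)^2:
P(M) = 0.69150^2 = 0.478172
P(M+2) = 2 × 0.69150^1 × 0.30850^1 = 0.426656
P(M+4) = 0.30850^2 = 0.095172
The M peak is largest (0.478172); scaling to 100 gives 100.00 : 89.23 : 19.90.

100.00 : 89.23 : 19.90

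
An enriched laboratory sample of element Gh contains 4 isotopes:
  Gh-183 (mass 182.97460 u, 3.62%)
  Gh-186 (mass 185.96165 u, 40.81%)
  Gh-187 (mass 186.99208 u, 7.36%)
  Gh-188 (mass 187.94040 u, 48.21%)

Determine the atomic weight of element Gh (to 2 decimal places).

The abundance-weighted mean is 0.0362 × 182.97460 + 0.4081 × 185.96165 + 0.0736 × 186.99208 + 0.4821 × 187.94040
= 6.623681 + 75.890949 + 13.762617 + 90.606067 = 186.883314 u

186.88 u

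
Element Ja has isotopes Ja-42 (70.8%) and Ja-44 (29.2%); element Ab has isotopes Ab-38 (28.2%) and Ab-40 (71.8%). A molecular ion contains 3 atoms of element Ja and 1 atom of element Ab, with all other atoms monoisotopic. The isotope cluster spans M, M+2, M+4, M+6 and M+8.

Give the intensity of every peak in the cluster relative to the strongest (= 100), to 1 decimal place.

Element Ja pattern (n=3): 0.35489491 : 0.43910726 : 0.18110074 : 0.02489709
Element Ab pattern (n=1): 0.2820 : 0.7180
Convolve the two distributions (both contribute in 2-u steps):
  M: 0.35489491×0.2820 = 0.100080
  M+2: 0.35489491×0.7180 + 0.43910726×0.2820 = 0.378643
  M+4: 0.43910726×0.7180 + 0.18110074×0.2820 = 0.366349
  M+6: 0.18110074×0.7180 + 0.02489709×0.2820 = 0.137051
  M+8: 0.02489709×0.7180 = 0.017876
Scale to base peak (0.378643) = 100: 26.4 : 100.0 : 96.8 : 36.2 : 4.7

26.4 : 100.0 : 96.8 : 36.2 : 4.7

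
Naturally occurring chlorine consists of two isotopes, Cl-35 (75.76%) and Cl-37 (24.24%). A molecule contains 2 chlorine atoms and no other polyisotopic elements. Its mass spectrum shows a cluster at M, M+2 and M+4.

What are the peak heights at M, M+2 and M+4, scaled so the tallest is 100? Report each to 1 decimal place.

100.0 : 64.0 : 10.2

The 2 Cl atoms are independent, so intensities follow the terms of (0.7576 + 0.2424)^2.
P(M) = 0.7576^2 = 0.573958
P(M+2) = 2 × 0.7576^1 × 0.2424^1 = 0.367284
P(M+4) = 0.2424^2 = 0.058758
The M peak is largest (0.573958); scaling to 100 gives 100.0 : 64.0 : 10.2.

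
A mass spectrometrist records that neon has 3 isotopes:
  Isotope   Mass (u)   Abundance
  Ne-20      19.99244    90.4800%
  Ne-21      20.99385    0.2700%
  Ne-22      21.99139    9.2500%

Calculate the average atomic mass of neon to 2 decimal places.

Average mass = Σ (abundance × isotope mass) = 0.904800 × 19.99244 + 0.002700 × 20.99385 + 0.092500 × 21.99139
= 18.089160 + 0.056683 + 2.034204 = 20.180047 u

20.18 u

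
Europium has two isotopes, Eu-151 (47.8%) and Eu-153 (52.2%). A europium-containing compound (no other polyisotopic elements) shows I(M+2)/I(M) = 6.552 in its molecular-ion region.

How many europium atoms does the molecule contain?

6

For n independent Eu atoms, I(M+2)/I(M) = n · (abundance Eu-153) / (abundance Eu-151) = n · 0.522/0.478.
n = 6.552 × 0.478/0.522 = 6.00 ≈ 6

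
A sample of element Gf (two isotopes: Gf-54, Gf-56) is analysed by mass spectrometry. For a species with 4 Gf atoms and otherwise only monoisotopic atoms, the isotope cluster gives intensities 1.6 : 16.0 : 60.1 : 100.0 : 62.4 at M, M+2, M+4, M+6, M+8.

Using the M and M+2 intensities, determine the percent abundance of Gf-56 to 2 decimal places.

If p is the fraction of Gf that is Gf-54, then I(M+2)/I(M) = [C(4,1)·p^3·(1−p)] / p^4 = 4·(1−p)/p = 16.0/1.6 = 10.0000
(1−p)/p = 10.0000/4 = 2.5000  ⇒  p = 1/(1 + 2.5000) = 0.2857
Gf-54: 28.57%, Gf-56: 71.43%.

71.43%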